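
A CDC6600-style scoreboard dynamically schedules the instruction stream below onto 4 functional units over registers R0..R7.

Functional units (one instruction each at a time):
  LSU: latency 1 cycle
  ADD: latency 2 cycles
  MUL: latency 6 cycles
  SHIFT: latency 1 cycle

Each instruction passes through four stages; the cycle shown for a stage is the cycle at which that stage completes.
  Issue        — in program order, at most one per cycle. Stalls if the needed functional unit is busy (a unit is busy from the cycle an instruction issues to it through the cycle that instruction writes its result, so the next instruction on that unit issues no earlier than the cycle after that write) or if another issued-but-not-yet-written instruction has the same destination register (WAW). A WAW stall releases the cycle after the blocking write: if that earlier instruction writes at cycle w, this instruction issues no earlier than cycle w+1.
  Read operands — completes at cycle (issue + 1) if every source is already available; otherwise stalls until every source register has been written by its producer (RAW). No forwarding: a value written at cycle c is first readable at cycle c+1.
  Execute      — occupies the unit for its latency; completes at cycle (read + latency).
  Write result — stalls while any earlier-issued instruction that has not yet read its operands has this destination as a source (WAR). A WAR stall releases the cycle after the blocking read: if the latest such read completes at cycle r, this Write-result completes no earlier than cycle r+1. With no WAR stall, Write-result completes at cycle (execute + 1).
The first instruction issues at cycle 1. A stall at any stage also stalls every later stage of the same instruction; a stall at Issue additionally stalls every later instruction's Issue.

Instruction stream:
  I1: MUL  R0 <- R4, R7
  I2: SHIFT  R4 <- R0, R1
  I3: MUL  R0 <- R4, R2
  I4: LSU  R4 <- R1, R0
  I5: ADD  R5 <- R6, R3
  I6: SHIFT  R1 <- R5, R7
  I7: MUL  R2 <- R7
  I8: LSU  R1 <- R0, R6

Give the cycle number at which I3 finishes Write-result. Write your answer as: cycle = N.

t=1  I1 issues→MUL
t=2  I1 reads; I2 issues→SHIFT
t=8  I1 exec-done
t=9  I1 writes R0
t=10  I2 reads; I3 issues→MUL
t=11  I2 exec-done
t=12  I2 writes R4
t=13  I3 reads; I4 issues→LSU
t=14  I5 issues→ADD
t=15  I5 reads; I6 issues→SHIFT
t=17  I5 exec-done
t=18  I5 writes R5
t=19  I3 exec-done; I6 reads
t=20  I3 writes R0; I6 exec-done
t=21  I4 reads; I7 issues→MUL
t=22  I4 exec-done; I6 writes R1; I7 reads
t=23  I4 writes R4
t=24  I8 issues→LSU
t=25  I8 reads
t=26  I8 exec-done
t=27  I8 writes R1
t=28  I7 exec-done
t=29  I7 writes R2

cycle = 20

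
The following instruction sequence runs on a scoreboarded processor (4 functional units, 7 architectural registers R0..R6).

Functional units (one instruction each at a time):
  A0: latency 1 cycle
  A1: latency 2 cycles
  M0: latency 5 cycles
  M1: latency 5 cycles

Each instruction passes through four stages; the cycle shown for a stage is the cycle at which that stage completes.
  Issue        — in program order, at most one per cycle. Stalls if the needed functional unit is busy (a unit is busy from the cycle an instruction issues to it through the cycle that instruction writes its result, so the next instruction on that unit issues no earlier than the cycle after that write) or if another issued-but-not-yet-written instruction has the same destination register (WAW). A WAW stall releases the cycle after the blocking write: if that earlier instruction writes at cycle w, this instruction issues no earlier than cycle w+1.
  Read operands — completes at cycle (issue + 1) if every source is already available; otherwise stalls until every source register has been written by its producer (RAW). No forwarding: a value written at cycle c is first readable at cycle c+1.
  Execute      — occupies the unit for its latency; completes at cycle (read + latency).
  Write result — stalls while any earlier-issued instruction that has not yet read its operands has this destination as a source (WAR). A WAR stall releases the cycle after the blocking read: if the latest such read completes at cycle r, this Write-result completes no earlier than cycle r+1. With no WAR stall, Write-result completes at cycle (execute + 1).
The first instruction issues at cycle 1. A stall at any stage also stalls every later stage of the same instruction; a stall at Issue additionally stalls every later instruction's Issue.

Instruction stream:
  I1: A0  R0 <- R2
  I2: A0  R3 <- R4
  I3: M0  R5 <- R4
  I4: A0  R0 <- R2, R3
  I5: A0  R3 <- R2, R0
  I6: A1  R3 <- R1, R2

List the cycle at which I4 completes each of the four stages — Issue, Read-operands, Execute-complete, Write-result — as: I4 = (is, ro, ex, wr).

I1 -> (1, 2, 3, 4)
I2 -> (5, 6, 7, 8)  // struct: A0 busy until I1 writes@4
I3 -> (6, 7, 12, 13)
I4 -> (9, 10, 11, 12)  // struct: A0 busy until I2 writes@8
I5 -> (13, 14, 15, 16)  // struct: A0 busy until I4 writes@12
I6 -> (17, 18, 20, 21)  // WAW R3: wait I5 write@16

I4 = (9, 10, 11, 12)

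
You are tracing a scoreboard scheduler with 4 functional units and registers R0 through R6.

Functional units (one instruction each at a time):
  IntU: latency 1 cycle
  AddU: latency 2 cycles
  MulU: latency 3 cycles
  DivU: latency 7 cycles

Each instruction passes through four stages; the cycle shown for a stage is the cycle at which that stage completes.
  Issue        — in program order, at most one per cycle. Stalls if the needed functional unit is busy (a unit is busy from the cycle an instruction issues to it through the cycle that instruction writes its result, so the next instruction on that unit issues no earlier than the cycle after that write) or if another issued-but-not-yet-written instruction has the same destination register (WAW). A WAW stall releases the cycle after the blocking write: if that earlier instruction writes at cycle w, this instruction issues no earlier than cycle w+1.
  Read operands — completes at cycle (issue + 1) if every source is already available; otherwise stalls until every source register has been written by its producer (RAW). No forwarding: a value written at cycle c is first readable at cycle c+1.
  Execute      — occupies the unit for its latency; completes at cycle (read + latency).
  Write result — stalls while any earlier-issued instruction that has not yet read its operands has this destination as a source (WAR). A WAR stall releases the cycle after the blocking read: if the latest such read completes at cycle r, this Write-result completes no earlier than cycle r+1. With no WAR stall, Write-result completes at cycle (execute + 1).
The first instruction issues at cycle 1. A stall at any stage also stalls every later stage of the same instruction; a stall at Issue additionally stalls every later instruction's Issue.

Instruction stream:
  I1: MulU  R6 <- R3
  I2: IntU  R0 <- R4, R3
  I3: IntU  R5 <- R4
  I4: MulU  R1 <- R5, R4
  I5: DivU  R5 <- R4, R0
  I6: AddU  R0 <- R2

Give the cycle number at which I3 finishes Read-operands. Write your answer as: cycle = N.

cycle = 7

t=1  issue I1 (MulU)
t=2  I1 read-ops; issue I2 (IntU)
t=3  I2 read-ops
t=4  I2 finished on IntU
t=5  I1 finished on MulU; I2→R0
t=6  I1→R6; issue I3 (IntU)
t=7  I3 read-ops; issue I4 (MulU)
t=8  I3 finished on IntU
t=9  I3→R5
t=10  I4 read-ops; issue I5 (DivU)
t=11  I5 read-ops; issue I6 (AddU)
t=12  I6 read-ops
t=13  I4 finished on MulU
t=14  I4→R1; I6 finished on AddU
t=15  I6→R0
t=18  I5 finished on DivU
t=19  I5→R5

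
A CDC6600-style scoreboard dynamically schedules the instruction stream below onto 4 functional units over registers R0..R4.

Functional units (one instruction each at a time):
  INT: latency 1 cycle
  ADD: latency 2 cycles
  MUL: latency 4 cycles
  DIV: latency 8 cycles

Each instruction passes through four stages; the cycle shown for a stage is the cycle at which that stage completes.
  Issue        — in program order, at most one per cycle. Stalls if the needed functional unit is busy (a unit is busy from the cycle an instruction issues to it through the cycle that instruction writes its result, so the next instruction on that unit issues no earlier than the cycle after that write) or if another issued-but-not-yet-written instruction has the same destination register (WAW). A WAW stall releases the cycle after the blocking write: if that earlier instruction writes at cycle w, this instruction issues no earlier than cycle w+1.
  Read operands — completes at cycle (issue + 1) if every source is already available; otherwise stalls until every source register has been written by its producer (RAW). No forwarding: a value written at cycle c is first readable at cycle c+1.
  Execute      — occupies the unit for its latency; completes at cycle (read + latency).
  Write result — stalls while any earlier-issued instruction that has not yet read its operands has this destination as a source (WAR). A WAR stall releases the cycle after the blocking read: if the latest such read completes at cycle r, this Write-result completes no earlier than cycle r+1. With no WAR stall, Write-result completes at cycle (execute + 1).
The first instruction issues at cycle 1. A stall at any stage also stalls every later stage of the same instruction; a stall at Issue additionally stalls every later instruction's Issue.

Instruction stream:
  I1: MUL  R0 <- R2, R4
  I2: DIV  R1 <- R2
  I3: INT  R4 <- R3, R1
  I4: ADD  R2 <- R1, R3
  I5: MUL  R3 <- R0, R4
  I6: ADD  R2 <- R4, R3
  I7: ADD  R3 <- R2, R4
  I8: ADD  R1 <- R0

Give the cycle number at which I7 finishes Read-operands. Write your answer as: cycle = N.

cycle = 27

c1: I1 issues→MUL
c2: I1 reads · I2 issues→DIV
c3: I2 reads · I3 issues→INT
c4: I4 issues→ADD
c6: I1 exec-done
c7: I1 writes R0
c8: I5 issues→MUL
c11: I2 exec-done
c12: I2 writes R1
c13: I3 reads · I4 reads
c14: I3 exec-done
c15: I3 writes R4 · I4 exec-done
c16: I4 writes R2 · I5 reads
c17: I6 issues→ADD
c20: I5 exec-done
c21: I5 writes R3
c22: I6 reads
c24: I6 exec-done
c25: I6 writes R2
c26: I7 issues→ADD
c27: I7 reads
c29: I7 exec-done
c30: I7 writes R3
c31: I8 issues→ADD
c32: I8 reads
c34: I8 exec-done
c35: I8 writes R1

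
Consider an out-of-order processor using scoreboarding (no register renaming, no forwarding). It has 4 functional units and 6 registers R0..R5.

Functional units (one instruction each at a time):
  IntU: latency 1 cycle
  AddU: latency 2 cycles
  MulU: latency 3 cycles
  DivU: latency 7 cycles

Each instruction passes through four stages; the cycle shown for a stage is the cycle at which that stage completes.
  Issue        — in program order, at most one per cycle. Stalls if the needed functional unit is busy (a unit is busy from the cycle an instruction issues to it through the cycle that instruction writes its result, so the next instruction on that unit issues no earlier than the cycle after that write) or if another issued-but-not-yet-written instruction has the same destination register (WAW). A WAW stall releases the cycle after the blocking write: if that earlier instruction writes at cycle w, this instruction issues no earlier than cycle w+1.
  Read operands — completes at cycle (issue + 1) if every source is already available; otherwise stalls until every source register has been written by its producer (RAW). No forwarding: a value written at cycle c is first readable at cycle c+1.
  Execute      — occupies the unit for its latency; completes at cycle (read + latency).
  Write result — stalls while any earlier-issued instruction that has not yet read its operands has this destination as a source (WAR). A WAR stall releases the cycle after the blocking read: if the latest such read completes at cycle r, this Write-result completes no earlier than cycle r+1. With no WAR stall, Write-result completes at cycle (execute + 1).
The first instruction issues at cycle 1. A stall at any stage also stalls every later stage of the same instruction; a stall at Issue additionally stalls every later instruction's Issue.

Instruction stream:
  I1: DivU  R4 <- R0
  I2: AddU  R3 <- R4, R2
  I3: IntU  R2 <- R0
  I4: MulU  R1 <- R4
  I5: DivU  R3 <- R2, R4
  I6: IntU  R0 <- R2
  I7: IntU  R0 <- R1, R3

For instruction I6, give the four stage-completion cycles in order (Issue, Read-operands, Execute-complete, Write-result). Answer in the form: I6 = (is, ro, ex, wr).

cycle 1: I1 dispatched to DivU
cycle 2: I1 operands ready · I2 dispatched to AddU
cycle 3: I3 dispatched to IntU
cycle 4: I3 operands ready · I4 dispatched to MulU
cycle 5: I3 complete
cycle 9: I1 complete
cycle 10: R4←I1
cycle 11: I2 operands ready · I4 operands ready
cycle 12: R2←I3
cycle 13: I2 complete
cycle 14: R3←I2 · I4 complete
cycle 15: R1←I4 · I5 dispatched to DivU
cycle 16: I5 operands ready · I6 dispatched to IntU
cycle 17: I6 operands ready
cycle 18: I6 complete
cycle 19: R0←I6
cycle 20: I7 dispatched to IntU
cycle 23: I5 complete
cycle 24: R3←I5
cycle 25: I7 operands ready
cycle 26: I7 complete
cycle 27: R0←I7

I6 = (16, 17, 18, 19)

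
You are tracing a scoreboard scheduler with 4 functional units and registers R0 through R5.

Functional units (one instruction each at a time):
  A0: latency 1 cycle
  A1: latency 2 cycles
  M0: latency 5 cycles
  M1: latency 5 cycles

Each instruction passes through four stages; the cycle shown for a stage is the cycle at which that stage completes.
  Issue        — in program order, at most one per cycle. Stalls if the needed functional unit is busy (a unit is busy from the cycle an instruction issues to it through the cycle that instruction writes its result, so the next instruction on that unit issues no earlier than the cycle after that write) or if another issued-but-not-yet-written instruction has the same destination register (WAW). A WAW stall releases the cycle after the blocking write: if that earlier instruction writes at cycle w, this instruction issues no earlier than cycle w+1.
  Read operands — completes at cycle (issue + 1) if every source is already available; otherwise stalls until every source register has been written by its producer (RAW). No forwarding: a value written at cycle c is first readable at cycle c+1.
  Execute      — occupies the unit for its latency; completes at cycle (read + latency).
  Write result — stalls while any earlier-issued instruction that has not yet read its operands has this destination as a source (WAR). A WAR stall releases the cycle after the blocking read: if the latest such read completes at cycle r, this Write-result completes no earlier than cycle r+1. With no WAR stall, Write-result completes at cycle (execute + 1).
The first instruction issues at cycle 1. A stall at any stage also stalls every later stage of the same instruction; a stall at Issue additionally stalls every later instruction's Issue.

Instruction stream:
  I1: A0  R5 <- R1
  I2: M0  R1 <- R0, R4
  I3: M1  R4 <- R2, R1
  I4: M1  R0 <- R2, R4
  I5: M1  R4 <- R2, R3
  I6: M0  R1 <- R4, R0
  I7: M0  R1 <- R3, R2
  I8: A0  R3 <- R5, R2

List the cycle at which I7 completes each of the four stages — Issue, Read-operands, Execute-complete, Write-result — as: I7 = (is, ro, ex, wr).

I7 = (40, 41, 46, 47)

1) issue 1, read 2, done 3, write 4
2) issue 2, read 3, done 8, write 9
3) issue 3, read 10, done 15, write 16  <RAW R1: wait I2 write@9>
4) issue 17, read 18, done 23, write 24  <struct: M1 busy until I3 writes@16>
5) issue 25, read 26, done 31, write 32  <struct: M1 busy until I4 writes@24>
6) issue 26, read 33, done 38, write 39  <RAW R4: wait I5 write@32>
7) issue 40, read 41, done 46, write 47  <struct: M0 busy until I6 writes@39>
8) issue 41, read 42, done 43, write 44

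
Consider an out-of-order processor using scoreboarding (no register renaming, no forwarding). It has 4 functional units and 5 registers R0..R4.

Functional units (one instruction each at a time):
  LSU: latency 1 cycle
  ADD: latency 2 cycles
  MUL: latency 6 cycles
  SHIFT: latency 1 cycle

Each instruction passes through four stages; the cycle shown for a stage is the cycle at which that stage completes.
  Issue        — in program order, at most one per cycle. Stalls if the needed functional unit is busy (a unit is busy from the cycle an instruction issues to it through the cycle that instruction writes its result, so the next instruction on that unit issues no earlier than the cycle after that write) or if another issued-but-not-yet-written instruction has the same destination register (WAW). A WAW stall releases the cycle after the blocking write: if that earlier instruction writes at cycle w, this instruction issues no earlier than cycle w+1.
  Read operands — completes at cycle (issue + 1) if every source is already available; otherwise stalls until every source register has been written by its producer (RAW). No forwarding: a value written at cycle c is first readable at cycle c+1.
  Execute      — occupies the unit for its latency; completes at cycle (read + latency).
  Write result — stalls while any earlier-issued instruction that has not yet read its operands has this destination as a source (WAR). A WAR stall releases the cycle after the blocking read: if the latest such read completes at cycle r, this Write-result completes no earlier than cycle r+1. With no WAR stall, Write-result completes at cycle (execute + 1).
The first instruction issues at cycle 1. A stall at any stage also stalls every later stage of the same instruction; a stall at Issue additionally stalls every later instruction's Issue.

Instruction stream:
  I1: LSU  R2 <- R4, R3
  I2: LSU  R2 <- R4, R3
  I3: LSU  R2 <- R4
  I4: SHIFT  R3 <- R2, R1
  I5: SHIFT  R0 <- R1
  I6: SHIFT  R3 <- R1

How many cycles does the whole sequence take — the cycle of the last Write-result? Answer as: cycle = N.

cycle = 23

cycle 1: I1 issues→LSU
cycle 2: I1 reads
cycle 3: I1 exec-done
cycle 4: I1 writes R2
cycle 5: I2 issues→LSU
cycle 6: I2 reads
cycle 7: I2 exec-done
cycle 8: I2 writes R2
cycle 9: I3 issues→LSU
cycle 10: I3 reads, I4 issues→SHIFT
cycle 11: I3 exec-done
cycle 12: I3 writes R2
cycle 13: I4 reads
cycle 14: I4 exec-done
cycle 15: I4 writes R3
cycle 16: I5 issues→SHIFT
cycle 17: I5 reads
cycle 18: I5 exec-done
cycle 19: I5 writes R0
cycle 20: I6 issues→SHIFT
cycle 21: I6 reads
cycle 22: I6 exec-done
cycle 23: I6 writes R3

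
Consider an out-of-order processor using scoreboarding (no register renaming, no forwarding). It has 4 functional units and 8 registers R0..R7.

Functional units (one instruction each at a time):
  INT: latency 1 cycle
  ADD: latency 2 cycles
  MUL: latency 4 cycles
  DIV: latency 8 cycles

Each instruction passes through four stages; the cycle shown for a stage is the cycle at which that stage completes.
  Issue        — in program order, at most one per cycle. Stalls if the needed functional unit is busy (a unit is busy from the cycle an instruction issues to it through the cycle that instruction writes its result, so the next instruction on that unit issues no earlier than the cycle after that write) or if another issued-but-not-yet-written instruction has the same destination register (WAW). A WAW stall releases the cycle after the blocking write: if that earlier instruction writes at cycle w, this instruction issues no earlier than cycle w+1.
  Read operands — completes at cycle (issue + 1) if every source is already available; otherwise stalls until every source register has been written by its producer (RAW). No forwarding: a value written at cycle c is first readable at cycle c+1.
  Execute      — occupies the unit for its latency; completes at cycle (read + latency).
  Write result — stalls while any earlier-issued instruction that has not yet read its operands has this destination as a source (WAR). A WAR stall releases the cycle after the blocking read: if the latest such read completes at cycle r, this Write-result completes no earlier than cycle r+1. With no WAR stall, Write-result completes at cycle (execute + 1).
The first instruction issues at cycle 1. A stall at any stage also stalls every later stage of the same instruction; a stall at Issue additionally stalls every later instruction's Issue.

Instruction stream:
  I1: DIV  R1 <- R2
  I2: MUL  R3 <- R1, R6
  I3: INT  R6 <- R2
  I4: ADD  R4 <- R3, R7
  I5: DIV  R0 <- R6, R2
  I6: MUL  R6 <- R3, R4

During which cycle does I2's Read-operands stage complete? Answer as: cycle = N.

cycle = 12

c1: I1 dispatched to DIV
c2: I1 operands ready · I2 dispatched to MUL
c3: I3 dispatched to INT
c4: I3 operands ready · I4 dispatched to ADD
c5: I3 complete
c10: I1 complete
c11: R1←I1
c12: I2 operands ready · I5 dispatched to DIV
c13: R6←I3
c14: I5 operands ready
c16: I2 complete
c17: R3←I2
c18: I4 operands ready · I6 dispatched to MUL
c20: I4 complete
c21: R4←I4
c22: I5 complete · I6 operands ready
c23: R0←I5
c26: I6 complete
c27: R6←I6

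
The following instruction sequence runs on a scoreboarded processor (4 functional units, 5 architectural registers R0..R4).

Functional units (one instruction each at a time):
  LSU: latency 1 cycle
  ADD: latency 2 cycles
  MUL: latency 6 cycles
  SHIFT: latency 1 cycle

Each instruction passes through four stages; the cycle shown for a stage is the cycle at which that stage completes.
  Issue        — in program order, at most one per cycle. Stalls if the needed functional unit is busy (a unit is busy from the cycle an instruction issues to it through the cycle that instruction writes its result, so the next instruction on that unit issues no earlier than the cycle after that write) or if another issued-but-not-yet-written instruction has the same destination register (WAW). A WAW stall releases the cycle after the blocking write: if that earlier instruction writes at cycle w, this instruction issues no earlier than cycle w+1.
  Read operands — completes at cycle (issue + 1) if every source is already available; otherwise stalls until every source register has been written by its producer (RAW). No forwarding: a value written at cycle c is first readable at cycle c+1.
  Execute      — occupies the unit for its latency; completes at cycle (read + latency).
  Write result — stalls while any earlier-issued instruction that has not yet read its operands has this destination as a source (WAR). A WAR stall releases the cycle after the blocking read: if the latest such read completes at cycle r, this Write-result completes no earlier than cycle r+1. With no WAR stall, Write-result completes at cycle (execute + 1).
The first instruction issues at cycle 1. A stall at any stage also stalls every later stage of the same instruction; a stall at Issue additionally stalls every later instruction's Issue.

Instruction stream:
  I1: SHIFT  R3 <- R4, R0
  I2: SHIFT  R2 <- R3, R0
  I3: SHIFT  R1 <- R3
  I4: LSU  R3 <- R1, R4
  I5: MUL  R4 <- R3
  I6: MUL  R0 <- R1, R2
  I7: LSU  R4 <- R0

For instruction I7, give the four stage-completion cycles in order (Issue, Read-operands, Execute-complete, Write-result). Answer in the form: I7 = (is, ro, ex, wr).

t=1  I1 issues→SHIFT
t=2  I1 reads
t=3  I1 exec-done
t=4  I1 writes R3
t=5  I2 issues→SHIFT
t=6  I2 reads
t=7  I2 exec-done
t=8  I2 writes R2
t=9  I3 issues→SHIFT
t=10  I3 reads; I4 issues→LSU
t=11  I3 exec-done; I5 issues→MUL
t=12  I3 writes R1
t=13  I4 reads
t=14  I4 exec-done
t=15  I4 writes R3
t=16  I5 reads
t=22  I5 exec-done
t=23  I5 writes R4
t=24  I6 issues→MUL
t=25  I6 reads; I7 issues→LSU
t=31  I6 exec-done
t=32  I6 writes R0
t=33  I7 reads
t=34  I7 exec-done
t=35  I7 writes R4

I7 = (25, 33, 34, 35)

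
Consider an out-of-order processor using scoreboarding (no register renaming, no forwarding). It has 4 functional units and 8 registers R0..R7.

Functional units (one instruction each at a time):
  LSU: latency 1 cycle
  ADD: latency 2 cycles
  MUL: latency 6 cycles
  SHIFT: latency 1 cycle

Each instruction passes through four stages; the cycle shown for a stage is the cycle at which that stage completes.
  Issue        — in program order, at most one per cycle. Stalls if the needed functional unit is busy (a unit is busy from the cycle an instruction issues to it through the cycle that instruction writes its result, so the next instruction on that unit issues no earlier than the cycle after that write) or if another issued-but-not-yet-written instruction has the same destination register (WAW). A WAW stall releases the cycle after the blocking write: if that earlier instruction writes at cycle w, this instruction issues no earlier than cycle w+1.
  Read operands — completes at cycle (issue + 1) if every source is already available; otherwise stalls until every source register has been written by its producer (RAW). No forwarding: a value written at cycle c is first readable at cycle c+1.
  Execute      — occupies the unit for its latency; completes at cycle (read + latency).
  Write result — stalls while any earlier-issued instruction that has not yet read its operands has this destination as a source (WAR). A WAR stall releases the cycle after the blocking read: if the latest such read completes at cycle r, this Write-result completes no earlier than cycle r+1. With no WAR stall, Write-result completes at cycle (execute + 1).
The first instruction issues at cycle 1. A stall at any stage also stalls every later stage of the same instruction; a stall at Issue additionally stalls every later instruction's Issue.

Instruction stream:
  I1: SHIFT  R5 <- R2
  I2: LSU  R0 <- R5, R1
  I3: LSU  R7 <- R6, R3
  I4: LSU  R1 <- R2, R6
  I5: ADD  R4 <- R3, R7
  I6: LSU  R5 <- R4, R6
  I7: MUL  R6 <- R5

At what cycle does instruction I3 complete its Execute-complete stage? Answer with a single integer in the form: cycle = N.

cycle = 10

  I1 | 1 | 2 | 3 | 4
  I2 | 2 | 5 | 6 | 7   RAW R5: wait I1 write@4
  I3 | 8 | 9 | 10 | 11   struct: LSU busy until I2 writes@7
  I4 | 12 | 13 | 14 | 15   struct: LSU busy until I3 writes@11
  I5 | 13 | 14 | 16 | 17
  I6 | 16 | 18 | 19 | 20   struct: LSU busy until I4 writes@15 · RAW R4: wait I5 write@17
  I7 | 17 | 21 | 27 | 28   RAW R5: wait I6 write@20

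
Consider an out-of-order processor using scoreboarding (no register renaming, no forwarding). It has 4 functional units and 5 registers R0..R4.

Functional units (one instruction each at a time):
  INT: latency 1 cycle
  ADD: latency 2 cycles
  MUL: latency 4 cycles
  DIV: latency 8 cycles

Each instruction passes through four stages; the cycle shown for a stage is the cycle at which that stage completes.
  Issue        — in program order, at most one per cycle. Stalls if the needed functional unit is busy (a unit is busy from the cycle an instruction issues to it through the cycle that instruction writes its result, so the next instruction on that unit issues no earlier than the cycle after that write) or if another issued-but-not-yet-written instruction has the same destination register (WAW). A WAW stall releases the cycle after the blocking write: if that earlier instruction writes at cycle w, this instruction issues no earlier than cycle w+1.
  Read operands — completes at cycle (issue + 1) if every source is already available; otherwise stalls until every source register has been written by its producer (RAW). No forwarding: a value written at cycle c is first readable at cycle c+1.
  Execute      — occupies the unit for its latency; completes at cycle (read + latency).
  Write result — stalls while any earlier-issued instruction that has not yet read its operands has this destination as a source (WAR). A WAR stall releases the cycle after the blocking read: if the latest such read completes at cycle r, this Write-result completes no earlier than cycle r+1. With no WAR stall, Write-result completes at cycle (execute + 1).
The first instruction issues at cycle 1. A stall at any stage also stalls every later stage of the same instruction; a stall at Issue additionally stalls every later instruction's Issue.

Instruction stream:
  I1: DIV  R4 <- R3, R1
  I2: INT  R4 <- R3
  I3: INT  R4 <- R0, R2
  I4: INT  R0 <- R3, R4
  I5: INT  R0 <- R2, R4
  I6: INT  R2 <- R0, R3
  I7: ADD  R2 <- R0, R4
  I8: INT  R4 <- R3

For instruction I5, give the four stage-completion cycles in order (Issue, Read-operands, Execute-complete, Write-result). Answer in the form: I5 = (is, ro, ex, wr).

I5 = (24, 25, 26, 27)

I1  is:1  ro:2  ex:10  wr:11
I2  is:12  ro:13  ex:14  wr:15  — WAW R4: wait I1 write@11
I3  is:16  ro:17  ex:18  wr:19  — struct: INT busy until I2 writes@15
I4  is:20  ro:21  ex:22  wr:23  — struct: INT busy until I3 writes@19
I5  is:24  ro:25  ex:26  wr:27  — struct: INT busy until I4 writes@23
I6  is:28  ro:29  ex:30  wr:31  — struct: INT busy until I5 writes@27
I7  is:32  ro:33  ex:35  wr:36  — WAW R2: wait I6 write@31
I8  is:33  ro:34  ex:35  wr:36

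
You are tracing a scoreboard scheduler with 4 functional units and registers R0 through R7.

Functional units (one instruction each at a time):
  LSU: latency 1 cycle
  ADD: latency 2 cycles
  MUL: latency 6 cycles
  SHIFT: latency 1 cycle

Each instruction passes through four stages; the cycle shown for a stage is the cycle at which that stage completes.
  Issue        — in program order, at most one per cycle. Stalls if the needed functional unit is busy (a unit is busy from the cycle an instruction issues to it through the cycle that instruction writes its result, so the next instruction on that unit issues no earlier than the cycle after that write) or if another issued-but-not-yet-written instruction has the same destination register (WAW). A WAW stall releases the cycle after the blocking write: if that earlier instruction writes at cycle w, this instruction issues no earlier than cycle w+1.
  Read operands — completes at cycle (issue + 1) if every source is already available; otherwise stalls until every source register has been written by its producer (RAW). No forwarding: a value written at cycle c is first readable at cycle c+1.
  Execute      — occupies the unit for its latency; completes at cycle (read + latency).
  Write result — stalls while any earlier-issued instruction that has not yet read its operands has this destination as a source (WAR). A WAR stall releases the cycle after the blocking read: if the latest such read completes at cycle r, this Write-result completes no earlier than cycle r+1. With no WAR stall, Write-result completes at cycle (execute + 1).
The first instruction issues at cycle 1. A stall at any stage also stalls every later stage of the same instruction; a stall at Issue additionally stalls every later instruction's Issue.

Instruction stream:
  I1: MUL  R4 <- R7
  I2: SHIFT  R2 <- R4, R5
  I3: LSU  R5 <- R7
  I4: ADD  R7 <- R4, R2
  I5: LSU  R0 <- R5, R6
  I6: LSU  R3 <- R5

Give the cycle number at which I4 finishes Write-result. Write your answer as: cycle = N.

cycle = 16

1) issue 1, read 2, done 8, write 9
2) issue 2, read 10, done 11, write 12  <RAW R4: wait I1 write@9>
3) issue 3, read 4, done 5, write 11  <WAR R5: wait I2 read@10>
4) issue 4, read 13, done 15, write 16  <RAW R2: wait I2 write@12>
5) issue 12, read 13, done 14, write 15  <struct: LSU busy until I3 writes@11>
6) issue 16, read 17, done 18, write 19  <struct: LSU busy until I5 writes@15>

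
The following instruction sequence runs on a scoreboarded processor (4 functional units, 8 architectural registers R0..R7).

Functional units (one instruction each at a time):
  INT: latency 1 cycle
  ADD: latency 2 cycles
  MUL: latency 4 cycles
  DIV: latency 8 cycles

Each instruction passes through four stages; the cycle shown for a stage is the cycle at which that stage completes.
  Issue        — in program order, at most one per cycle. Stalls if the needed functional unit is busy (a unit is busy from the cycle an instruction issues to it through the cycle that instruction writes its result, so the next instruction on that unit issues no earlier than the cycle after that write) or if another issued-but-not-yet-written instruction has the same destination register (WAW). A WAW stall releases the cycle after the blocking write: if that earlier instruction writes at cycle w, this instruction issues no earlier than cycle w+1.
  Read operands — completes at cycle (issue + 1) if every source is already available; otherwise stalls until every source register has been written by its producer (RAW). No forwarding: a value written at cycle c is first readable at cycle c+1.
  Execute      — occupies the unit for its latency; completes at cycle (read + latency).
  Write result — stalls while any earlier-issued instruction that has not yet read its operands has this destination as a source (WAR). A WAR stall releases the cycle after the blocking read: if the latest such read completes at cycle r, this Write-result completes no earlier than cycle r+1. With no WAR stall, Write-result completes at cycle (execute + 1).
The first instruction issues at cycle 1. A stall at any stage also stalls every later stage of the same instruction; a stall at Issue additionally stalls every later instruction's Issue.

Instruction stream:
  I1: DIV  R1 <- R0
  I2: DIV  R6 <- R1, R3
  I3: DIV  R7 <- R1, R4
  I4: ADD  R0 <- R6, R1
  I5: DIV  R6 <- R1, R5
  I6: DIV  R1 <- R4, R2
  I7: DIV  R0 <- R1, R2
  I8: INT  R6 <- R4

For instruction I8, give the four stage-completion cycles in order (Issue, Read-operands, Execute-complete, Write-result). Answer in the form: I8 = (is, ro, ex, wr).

t=1  I1 issues→DIV
t=2  I1 reads
t=10  I1 exec-done
t=11  I1 writes R1
t=12  I2 issues→DIV
t=13  I2 reads
t=21  I2 exec-done
t=22  I2 writes R6
t=23  I3 issues→DIV
t=24  I3 reads; I4 issues→ADD
t=25  I4 reads
t=27  I4 exec-done
t=28  I4 writes R0
t=32  I3 exec-done
t=33  I3 writes R7
t=34  I5 issues→DIV
t=35  I5 reads
t=43  I5 exec-done
t=44  I5 writes R6
t=45  I6 issues→DIV
t=46  I6 reads
t=54  I6 exec-done
t=55  I6 writes R1
t=56  I7 issues→DIV
t=57  I7 reads; I8 issues→INT
t=58  I8 reads
t=59  I8 exec-done
t=60  I8 writes R6
t=65  I7 exec-done
t=66  I7 writes R0

I8 = (57, 58, 59, 60)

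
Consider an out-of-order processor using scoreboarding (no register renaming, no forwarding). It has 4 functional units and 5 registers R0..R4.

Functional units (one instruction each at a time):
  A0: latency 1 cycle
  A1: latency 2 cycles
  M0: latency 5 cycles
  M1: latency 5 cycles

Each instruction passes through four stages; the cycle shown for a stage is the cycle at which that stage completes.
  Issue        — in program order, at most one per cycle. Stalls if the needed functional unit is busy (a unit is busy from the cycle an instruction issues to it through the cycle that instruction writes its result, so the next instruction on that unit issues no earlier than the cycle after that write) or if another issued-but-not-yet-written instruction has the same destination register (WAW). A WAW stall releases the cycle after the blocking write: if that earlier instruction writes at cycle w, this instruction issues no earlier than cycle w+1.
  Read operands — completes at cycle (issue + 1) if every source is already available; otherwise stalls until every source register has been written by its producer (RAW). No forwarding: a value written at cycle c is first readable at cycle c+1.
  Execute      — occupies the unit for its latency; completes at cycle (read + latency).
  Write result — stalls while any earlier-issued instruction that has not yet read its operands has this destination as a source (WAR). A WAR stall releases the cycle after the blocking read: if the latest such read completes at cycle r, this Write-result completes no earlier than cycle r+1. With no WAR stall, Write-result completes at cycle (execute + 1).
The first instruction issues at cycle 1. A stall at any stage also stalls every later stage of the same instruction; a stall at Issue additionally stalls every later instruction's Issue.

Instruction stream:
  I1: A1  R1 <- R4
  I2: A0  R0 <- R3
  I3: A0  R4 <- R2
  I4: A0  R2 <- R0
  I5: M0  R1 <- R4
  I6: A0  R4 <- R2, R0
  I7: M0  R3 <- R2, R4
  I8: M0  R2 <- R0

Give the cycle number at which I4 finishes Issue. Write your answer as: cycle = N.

  I1 | 1 | 2 | 4 | 5
  I2 | 2 | 3 | 4 | 5
  I3 | 6 | 7 | 8 | 9   struct: A0 busy until I2 writes@5
  I4 | 10 | 11 | 12 | 13   struct: A0 busy until I3 writes@9
  I5 | 11 | 12 | 17 | 18
  I6 | 14 | 15 | 16 | 17   struct: A0 busy until I4 writes@13
  I7 | 19 | 20 | 25 | 26   struct: M0 busy until I5 writes@18
  I8 | 27 | 28 | 33 | 34   struct: M0 busy until I7 writes@26

cycle = 10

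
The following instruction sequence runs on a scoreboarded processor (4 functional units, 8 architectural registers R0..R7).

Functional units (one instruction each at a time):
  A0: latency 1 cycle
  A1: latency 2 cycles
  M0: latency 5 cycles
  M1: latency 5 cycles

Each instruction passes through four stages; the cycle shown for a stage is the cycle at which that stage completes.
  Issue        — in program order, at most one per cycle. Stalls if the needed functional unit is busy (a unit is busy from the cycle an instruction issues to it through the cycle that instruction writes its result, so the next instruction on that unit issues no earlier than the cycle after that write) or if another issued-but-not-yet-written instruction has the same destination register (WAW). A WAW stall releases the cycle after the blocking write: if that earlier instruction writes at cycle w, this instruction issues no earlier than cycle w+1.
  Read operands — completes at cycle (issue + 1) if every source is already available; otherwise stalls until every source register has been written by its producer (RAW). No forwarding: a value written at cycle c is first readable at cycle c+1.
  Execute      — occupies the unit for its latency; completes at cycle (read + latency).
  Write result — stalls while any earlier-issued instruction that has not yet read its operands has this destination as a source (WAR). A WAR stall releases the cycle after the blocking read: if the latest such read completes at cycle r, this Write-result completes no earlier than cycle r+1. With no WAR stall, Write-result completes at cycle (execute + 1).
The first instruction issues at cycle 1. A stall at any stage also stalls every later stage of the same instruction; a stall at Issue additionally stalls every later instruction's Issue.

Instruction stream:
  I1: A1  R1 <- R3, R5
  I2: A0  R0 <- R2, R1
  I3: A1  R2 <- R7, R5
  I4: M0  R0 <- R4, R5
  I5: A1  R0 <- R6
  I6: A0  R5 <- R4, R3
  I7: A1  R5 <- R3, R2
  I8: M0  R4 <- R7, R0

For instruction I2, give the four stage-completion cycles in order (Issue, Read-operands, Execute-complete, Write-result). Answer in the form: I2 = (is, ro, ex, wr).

I2 = (2, 6, 7, 8)

I1 -> (1, 2, 4, 5)
I2 -> (2, 6, 7, 8)  // RAW R1: wait I1 write@5
I3 -> (6, 7, 9, 10)  // struct: A1 busy until I1 writes@5
I4 -> (9, 10, 15, 16)  // WAW R0: wait I2 write@8
I5 -> (17, 18, 20, 21)  // WAW R0: wait I4 write@16
I6 -> (18, 19, 20, 21)
I7 -> (22, 23, 25, 26)  // WAW R5: wait I6 write@21
I8 -> (23, 24, 29, 30)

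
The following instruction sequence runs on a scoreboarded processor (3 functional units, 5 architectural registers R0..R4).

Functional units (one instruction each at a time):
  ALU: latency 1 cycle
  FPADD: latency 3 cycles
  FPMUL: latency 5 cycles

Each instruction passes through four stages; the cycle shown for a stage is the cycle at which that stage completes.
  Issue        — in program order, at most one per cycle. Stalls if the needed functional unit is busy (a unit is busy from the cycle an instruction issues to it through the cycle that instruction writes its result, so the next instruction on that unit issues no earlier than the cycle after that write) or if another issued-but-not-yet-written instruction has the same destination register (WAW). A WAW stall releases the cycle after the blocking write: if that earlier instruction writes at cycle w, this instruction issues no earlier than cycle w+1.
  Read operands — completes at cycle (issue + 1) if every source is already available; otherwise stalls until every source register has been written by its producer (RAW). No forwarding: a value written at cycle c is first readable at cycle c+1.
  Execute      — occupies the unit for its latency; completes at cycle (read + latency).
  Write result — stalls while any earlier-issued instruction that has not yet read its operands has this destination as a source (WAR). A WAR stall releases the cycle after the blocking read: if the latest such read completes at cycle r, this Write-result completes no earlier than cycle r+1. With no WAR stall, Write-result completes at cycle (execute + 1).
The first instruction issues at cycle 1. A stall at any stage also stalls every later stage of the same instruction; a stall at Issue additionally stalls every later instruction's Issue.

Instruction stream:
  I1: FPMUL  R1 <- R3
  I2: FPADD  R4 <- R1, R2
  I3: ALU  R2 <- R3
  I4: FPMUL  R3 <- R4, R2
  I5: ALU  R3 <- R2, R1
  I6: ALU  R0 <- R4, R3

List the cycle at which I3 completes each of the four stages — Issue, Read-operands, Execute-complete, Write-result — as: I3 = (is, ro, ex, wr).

  I1 | 1 | 2 | 7 | 8
  I2 | 2 | 9 | 12 | 13   RAW R1: wait I1 write@8
  I3 | 3 | 4 | 5 | 10   WAR R2: wait I2 read@9
  I4 | 9 | 14 | 19 | 20   struct: FPMUL busy until I1 writes@8 · RAW R4: wait I2 write@13
  I5 | 21 | 22 | 23 | 24   WAW R3: wait I4 write@20
  I6 | 25 | 26 | 27 | 28   struct: ALU busy until I5 writes@24

I3 = (3, 4, 5, 10)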